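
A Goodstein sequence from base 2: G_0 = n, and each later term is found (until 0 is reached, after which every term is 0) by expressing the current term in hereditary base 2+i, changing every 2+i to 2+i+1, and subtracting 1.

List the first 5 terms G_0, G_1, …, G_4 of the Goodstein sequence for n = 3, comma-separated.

[0] 3 ≡ 2 + 1 (base 2). Lift 3: 4. −1: 3.
[1] 3 ≡ 3 (base 3). Lift 4: 4. −1: 3.
[2] 3 ≡ 3 (base 4). Lift 5: 3. −1: 2.
[3] 2 ≡ 2 (base 5). Lift 6: 2. −1: 1.

3, 3, 3, 2, 1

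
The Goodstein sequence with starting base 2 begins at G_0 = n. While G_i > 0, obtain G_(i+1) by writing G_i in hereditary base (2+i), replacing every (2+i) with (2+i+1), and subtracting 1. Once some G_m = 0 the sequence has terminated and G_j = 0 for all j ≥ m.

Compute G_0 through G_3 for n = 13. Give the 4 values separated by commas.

[0] 13 ≡ 2^(2 + 1) + 2^2 + 1 (base 2). Lift 3: 109. −1: 108.
[1] 108 ≡ 3^(3 + 1) + 3^3 (base 3). Lift 4: 1280. −1: 1279.
[2] 1279 ≡ 4^(4 + 1) + 3·4^3 + 3·4^2 + 3·4 + 3 (base 4). Lift 5: 16093. −1: 16092.

13, 108, 1279, 16092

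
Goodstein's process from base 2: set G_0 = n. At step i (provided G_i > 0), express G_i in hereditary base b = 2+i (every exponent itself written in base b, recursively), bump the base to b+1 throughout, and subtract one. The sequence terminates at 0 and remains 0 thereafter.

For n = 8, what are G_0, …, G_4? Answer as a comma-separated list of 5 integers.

G_0=8  [base 2] 2^(2 + 1)  →[2↦3]→  3^(3 + 1) = 81  −1 ⇒ G_1=80
G_1=80  [base 3] 2·3^3 + 2·3^2 + 2·3 + 2  →[3↦4]→  2·4^4 + 2·4^2 + 2·4 + 2 = 554  −1 ⇒ G_2=553
G_2=553  [base 4] 2·4^4 + 2·4^2 + 2·4 + 1  →[4↦5]→  2·5^5 + 2·5^2 + 2·5 + 1 = 6311  −1 ⇒ G_3=6310
G_3=6310  [base 5] 2·5^5 + 2·5^2 + 2·5  →[5↦6]→  2·6^6 + 2·6^2 + 2·6 = 93396  −1 ⇒ G_4=93395

8, 80, 553, 6310, 93395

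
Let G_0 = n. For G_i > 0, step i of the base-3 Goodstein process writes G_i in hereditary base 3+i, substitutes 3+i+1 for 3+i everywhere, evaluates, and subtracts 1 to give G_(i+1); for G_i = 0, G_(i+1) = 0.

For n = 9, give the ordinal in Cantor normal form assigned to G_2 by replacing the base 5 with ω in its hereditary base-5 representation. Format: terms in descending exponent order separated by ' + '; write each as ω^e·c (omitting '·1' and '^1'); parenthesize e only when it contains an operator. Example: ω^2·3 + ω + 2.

ω·3 + 2

G_0 = 9. HB_3(9) = 3^2. Bump = 16. G_1 = 15.
G_1 = 15. HB_4(15) = 3·4 + 3. Bump = 18. G_2 = 17.
G_2 = 17. HB_5(17) = 3·5 + 2. Bump = 20. G_3 = 19.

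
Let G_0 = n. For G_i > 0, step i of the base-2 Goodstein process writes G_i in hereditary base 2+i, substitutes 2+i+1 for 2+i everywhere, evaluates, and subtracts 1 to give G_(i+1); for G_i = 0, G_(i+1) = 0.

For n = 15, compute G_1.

base 2: 15 = 2^(2 + 1) + 2^2 + 2 + 1; at 3: 3^(3 + 1) + 3^3 + 3 + 1 = 112; next = 111
base 3: 111 = 3^(3 + 1) + 3^3 + 3; at 4: 4^(4 + 1) + 4^4 + 4 = 1284; next = 1283

111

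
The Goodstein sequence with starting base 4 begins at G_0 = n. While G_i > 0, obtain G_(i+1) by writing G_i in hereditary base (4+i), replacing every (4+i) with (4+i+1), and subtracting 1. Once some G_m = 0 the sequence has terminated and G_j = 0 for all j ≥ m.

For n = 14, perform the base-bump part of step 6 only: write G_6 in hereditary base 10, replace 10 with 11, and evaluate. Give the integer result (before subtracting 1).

G_0 = 14. HB_4(14) = 3·4 + 2. Bump = 17. G_1 = 16.
G_1 = 16. HB_5(16) = 3·5 + 1. Bump = 19. G_2 = 18.
G_2 = 18. HB_6(18) = 3·6. Bump = 21. G_3 = 20.
G_3 = 20. HB_7(20) = 2·7 + 6. Bump = 22. G_4 = 21.
G_4 = 21. HB_8(21) = 2·8 + 5. Bump = 23. G_5 = 22.
G_5 = 22. HB_9(22) = 2·9 + 4. Bump = 24. G_6 = 23.

25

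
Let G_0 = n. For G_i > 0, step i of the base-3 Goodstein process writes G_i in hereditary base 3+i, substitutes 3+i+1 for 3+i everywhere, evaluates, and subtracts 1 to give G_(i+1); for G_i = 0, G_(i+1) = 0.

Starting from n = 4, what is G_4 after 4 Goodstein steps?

G_0 = 4. HB_3(4) = 3 + 1. Bump = 5. G_1 = 4.
G_1 = 4. HB_4(4) = 4. Bump = 5. G_2 = 4.
G_2 = 4. HB_5(4) = 4. Bump = 4. G_3 = 3.
G_3 = 3. HB_6(3) = 3. Bump = 3. G_4 = 2.
G_4 = 2. HB_7(2) = 2. Bump = 2. G_5 = 1.

2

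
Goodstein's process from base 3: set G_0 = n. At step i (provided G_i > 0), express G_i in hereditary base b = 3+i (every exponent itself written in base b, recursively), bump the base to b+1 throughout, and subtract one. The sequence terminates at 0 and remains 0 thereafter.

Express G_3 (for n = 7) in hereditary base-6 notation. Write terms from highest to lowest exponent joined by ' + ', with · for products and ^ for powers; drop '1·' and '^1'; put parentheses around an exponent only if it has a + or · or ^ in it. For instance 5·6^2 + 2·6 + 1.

6 + 3

[0] 7 ≡ 2·3 + 1 (base 3). Lift 4: 9. −1: 8.
[1] 8 ≡ 2·4 (base 4). Lift 5: 10. −1: 9.
[2] 9 ≡ 5 + 4 (base 5). Lift 6: 10. −1: 9.
[3] 9 ≡ 6 + 3 (base 6). Lift 7: 10. −1: 9.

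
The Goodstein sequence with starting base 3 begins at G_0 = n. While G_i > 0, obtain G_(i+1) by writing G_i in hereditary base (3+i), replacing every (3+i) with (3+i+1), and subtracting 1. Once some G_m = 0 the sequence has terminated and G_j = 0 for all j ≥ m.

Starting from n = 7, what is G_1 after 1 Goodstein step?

(0) 7|_3 = 2·3 + 1 ↦ 2·4 + 1|_4 = 9 ⇒ 8
(1) 8|_4 = 2·4 ↦ 2·5|_5 = 10 ⇒ 9

8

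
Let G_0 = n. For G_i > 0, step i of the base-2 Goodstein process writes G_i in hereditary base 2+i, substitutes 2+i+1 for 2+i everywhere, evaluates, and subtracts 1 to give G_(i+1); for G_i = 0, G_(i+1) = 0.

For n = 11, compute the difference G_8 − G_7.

67328168473

base 2: 11 = 2^(2 + 1) + 2 + 1; at 3: 3^(3 + 1) + 3 + 1 = 85; next = 84
base 3: 84 = 3^(3 + 1) + 3; at 4: 4^(4 + 1) + 4 = 1028; next = 1027
base 4: 1027 = 4^(4 + 1) + 3; at 5: 5^(5 + 1) + 3 = 15628; next = 15627
base 5: 15627 = 5^(5 + 1) + 2; at 6: 6^(6 + 1) + 2 = 279938; next = 279937
base 6: 279937 = 6^(6 + 1) + 1; at 7: 7^(7 + 1) + 1 = 5764802; next = 5764801
base 7: 5764801 = 7^(7 + 1); at 8: 8^(8 + 1) = 134217728; next = 134217727
base 8: 134217727 = 7·8^8 + 7·8^7 + 7·8^6 + 7·8^5 + 7·8^4 + 7·8^3 + 7·8^2 + 7·8 + 7; at 9: 7·9^9 + 7·9^7 + 7·9^6 + 7·9^5 + 7·9^4 + 7·9^3 + 7·9^2 + 7·9 + 7 = 2749609303; next = 2749609302
base 9: 2749609302 = 7·9^9 + 7·9^7 + 7·9^6 + 7·9^5 + 7·9^4 + 7·9^3 + 7·9^2 + 7·9 + 6; at 10: 7·10^10 + 7·10^7 + 7·10^6 + 7·10^5 + 7·10^4 + 7·10^3 + 7·10^2 + 7·10 + 6 = 70077777776; next = 70077777775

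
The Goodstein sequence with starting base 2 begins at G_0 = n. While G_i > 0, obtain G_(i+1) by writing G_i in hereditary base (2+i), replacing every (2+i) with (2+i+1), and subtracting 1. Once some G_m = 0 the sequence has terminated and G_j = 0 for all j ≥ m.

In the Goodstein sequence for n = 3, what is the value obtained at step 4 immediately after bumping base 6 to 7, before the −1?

1

(0) 3|_2 = 2 + 1 ↦ 3 + 1|_3 = 4 ⇒ 3
(1) 3|_3 = 3 ↦ 4|_4 = 4 ⇒ 3
(2) 3|_4 = 3 ↦ 3|_5 = 3 ⇒ 2
(3) 2|_5 = 2 ↦ 2|_6 = 2 ⇒ 1
(4) 1|_6 = 1 ↦ 1|_7 = 1 ⇒ 0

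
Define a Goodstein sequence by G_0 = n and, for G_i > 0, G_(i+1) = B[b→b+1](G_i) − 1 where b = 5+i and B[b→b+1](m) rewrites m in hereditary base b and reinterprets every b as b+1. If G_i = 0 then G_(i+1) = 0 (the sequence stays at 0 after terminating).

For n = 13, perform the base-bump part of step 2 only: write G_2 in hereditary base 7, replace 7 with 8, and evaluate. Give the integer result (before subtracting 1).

17

base 5: 13 = 2·5 + 3; at 6: 2·6 + 3 = 15; next = 14
base 6: 14 = 2·6 + 2; at 7: 2·7 + 2 = 16; next = 15
base 7: 15 = 2·7 + 1; at 8: 2·8 + 1 = 17; next = 16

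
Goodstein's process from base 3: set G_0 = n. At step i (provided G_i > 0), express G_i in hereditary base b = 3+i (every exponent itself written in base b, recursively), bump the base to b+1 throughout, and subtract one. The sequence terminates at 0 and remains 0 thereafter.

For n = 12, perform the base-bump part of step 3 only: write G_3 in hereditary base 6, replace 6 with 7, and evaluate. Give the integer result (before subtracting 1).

50

[0] 12 ≡ 3^2 + 3 (base 3). Lift 4: 20. −1: 19.
[1] 19 ≡ 4^2 + 3 (base 4). Lift 5: 28. −1: 27.
[2] 27 ≡ 5^2 + 2 (base 5). Lift 6: 38. −1: 37.
[3] 37 ≡ 6^2 + 1 (base 6). Lift 7: 50. −1: 49.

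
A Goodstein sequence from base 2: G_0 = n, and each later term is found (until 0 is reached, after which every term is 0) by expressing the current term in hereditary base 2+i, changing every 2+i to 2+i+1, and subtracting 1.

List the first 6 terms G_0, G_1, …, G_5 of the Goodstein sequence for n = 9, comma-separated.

i=0: 9 = 2^(2 + 1) + 1 (b=2); 2→3: 3^(3 + 1) + 1 = 82; 82−1 = 81
i=1: 81 = 3^(3 + 1) (b=3); 3→4: 4^(4 + 1) = 1024; 1024−1 = 1023
i=2: 1023 = 3·4^4 + 3·4^3 + 3·4^2 + 3·4 + 3 (b=4); 4→5: 3·5^5 + 3·5^3 + 3·5^2 + 3·5 + 3 = 9843; 9843−1 = 9842
i=3: 9842 = 3·5^5 + 3·5^3 + 3·5^2 + 3·5 + 2 (b=5); 5→6: 3·6^6 + 3·6^3 + 3·6^2 + 3·6 + 2 = 140744; 140744−1 = 140743
i=4: 140743 = 3·6^6 + 3·6^3 + 3·6^2 + 3·6 + 1 (b=6); 6→7: 3·7^7 + 3·7^3 + 3·7^2 + 3·7 + 1 = 2471827; 2471827−1 = 2471826

9, 81, 1023, 9842, 140743, 2471826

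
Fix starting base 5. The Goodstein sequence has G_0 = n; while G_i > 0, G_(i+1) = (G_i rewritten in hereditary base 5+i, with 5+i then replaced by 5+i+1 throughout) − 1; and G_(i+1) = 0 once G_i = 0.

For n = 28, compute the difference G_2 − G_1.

[0] 28 ≡ 5^2 + 3 (base 5). Lift 6: 39. −1: 38.
[1] 38 ≡ 6^2 + 2 (base 6). Lift 7: 51. −1: 50.

12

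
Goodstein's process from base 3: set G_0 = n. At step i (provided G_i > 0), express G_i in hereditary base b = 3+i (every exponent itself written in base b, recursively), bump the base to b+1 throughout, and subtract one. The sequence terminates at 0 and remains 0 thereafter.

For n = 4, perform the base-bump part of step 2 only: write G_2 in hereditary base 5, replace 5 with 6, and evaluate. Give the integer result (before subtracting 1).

4

[0] 4 ≡ 3 + 1 (base 3). Lift 4: 5. −1: 4.
[1] 4 ≡ 4 (base 4). Lift 5: 5. −1: 4.
[2] 4 ≡ 4 (base 5). Lift 6: 4. −1: 3.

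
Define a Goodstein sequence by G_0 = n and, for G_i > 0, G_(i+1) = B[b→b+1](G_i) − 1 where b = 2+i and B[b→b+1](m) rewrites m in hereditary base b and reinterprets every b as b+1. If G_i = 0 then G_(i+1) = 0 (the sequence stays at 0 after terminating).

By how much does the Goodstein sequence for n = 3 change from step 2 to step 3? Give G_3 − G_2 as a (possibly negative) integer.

-1

G_0=3  [base 2] 2 + 1  →[2↦3]→  3 + 1 = 4  −1 ⇒ G_1=3
G_1=3  [base 3] 3  →[3↦4]→  4 = 4  −1 ⇒ G_2=3
G_2=3  [base 4] 3  →[4↦5]→  3 = 3  −1 ⇒ G_3=2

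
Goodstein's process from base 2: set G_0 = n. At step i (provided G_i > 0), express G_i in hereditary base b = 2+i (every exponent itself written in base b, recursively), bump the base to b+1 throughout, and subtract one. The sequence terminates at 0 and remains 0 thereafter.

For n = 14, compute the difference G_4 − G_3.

base 2: 14 = 2^(2 + 1) + 2^2 + 2; at 3: 3^(3 + 1) + 3^3 + 3 = 111; next = 110
base 3: 110 = 3^(3 + 1) + 3^3 + 2; at 4: 4^(4 + 1) + 4^4 + 2 = 1282; next = 1281
base 4: 1281 = 4^(4 + 1) + 4^4 + 1; at 5: 5^(5 + 1) + 5^5 + 1 = 18751; next = 18750
base 5: 18750 = 5^(5 + 1) + 5^5; at 6: 6^(6 + 1) + 6^6 = 326592; next = 326591

307841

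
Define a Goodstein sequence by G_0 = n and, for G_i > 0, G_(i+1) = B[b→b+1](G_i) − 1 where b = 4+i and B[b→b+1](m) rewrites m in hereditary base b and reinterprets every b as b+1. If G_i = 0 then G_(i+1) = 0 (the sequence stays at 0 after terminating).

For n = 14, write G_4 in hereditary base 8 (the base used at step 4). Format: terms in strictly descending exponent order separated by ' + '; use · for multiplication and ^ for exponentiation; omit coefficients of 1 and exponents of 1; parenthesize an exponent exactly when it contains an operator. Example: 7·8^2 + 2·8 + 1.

G_0 = 14. HB_4(14) = 3·4 + 2. Bump = 17. G_1 = 16.
G_1 = 16. HB_5(16) = 3·5 + 1. Bump = 19. G_2 = 18.
G_2 = 18. HB_6(18) = 3·6. Bump = 21. G_3 = 20.
G_3 = 20. HB_7(20) = 2·7 + 6. Bump = 22. G_4 = 21.
G_4 = 21. HB_8(21) = 2·8 + 5. Bump = 23. G_5 = 22.

2·8 + 5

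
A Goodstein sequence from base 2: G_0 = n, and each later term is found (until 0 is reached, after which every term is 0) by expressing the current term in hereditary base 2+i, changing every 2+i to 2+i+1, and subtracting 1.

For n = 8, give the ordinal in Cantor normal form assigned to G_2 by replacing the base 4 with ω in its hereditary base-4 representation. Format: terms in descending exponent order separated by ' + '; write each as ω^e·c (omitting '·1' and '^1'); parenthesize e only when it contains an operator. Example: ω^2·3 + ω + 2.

8 —HB2→ 2^(2 + 1) —bump→ 3^(3 + 1) = 81 —(−1)→ 80
80 —HB3→ 2·3^3 + 2·3^2 + 2·3 + 2 —bump→ 2·4^4 + 2·4^2 + 2·4 + 2 = 554 —(−1)→ 553
553 —HB4→ 2·4^4 + 2·4^2 + 2·4 + 1 —bump→ 2·5^5 + 2·5^2 + 2·5 + 1 = 6311 —(−1)→ 6310

ω^ω·2 + ω^2·2 + ω·2 + 1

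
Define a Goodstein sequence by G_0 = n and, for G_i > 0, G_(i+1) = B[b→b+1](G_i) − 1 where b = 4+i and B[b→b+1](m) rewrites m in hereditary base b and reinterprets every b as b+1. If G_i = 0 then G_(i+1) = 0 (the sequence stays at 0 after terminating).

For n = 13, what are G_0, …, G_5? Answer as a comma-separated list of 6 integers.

step 0: 13 = 3·4 + 1; sub 5 for 4: 3·5 + 1; = 16; G_1 = 16−1 = 15
step 1: 15 = 3·5; sub 6 for 5: 3·6; = 18; G_2 = 18−1 = 17
step 2: 17 = 2·6 + 5; sub 7 for 6: 2·7 + 5; = 19; G_3 = 19−1 = 18
step 3: 18 = 2·7 + 4; sub 8 for 7: 2·8 + 4; = 20; G_4 = 20−1 = 19
step 4: 19 = 2·8 + 3; sub 9 for 8: 2·9 + 3; = 21; G_5 = 21−1 = 20

13, 15, 17, 18, 19, 20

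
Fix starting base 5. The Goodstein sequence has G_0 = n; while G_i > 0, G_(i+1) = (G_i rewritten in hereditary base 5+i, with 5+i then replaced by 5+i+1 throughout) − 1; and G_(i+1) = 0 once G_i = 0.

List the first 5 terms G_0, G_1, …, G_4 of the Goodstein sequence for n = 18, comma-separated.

step 0: 18 = 3·5 + 3; sub 6 for 5: 3·6 + 3; = 21; G_1 = 21−1 = 20
step 1: 20 = 3·6 + 2; sub 7 for 6: 3·7 + 2; = 23; G_2 = 23−1 = 22
step 2: 22 = 3·7 + 1; sub 8 for 7: 3·8 + 1; = 25; G_3 = 25−1 = 24
step 3: 24 = 3·8; sub 9 for 8: 3·9; = 27; G_4 = 27−1 = 26

18, 20, 22, 24, 26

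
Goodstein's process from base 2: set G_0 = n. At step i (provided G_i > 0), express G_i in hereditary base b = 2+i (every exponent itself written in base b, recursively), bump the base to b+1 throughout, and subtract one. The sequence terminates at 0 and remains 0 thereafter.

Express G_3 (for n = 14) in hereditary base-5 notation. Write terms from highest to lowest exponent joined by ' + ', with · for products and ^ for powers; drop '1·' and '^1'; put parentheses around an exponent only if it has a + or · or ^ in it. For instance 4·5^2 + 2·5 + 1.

base 2: 14 = 2^(2 + 1) + 2^2 + 2; at 3: 3^(3 + 1) + 3^3 + 3 = 111; next = 110
base 3: 110 = 3^(3 + 1) + 3^3 + 2; at 4: 4^(4 + 1) + 4^4 + 2 = 1282; next = 1281
base 4: 1281 = 4^(4 + 1) + 4^4 + 1; at 5: 5^(5 + 1) + 5^5 + 1 = 18751; next = 18750
base 5: 18750 = 5^(5 + 1) + 5^5; at 6: 6^(6 + 1) + 6^6 = 326592; next = 326591

5^(5 + 1) + 5^5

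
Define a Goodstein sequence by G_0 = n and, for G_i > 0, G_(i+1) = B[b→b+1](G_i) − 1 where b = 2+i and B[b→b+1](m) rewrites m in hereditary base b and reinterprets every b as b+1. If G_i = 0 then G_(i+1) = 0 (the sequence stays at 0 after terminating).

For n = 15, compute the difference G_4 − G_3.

307841

G_0 = 15. HB_2(15) = 2^(2 + 1) + 2^2 + 2 + 1. Bump = 112. G_1 = 111.
G_1 = 111. HB_3(111) = 3^(3 + 1) + 3^3 + 3. Bump = 1284. G_2 = 1283.
G_2 = 1283. HB_4(1283) = 4^(4 + 1) + 4^4 + 3. Bump = 18753. G_3 = 18752.
G_3 = 18752. HB_5(18752) = 5^(5 + 1) + 5^5 + 2. Bump = 326594. G_4 = 326593.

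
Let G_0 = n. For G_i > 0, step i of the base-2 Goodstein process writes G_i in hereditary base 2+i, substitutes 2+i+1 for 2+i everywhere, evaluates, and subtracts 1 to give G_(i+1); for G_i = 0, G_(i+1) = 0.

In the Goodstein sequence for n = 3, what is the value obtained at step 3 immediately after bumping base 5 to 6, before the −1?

i=0: 3 = 2 + 1 (b=2); 2→3: 3 + 1 = 4; 4−1 = 3
i=1: 3 = 3 (b=3); 3→4: 4 = 4; 4−1 = 3
i=2: 3 = 3 (b=4); 4→5: 3 = 3; 3−1 = 2

2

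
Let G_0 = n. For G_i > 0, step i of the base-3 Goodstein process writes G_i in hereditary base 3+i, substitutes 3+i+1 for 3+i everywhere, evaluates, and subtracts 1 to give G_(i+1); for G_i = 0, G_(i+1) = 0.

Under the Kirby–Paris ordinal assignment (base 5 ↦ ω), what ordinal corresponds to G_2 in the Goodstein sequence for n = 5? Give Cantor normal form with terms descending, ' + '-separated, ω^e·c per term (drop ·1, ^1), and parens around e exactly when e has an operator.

[0] 5 ≡ 3 + 2 (base 3). Lift 4: 6. −1: 5.
[1] 5 ≡ 4 + 1 (base 4). Lift 5: 6. −1: 5.
[2] 5 ≡ 5 (base 5). Lift 6: 6. −1: 5.

ω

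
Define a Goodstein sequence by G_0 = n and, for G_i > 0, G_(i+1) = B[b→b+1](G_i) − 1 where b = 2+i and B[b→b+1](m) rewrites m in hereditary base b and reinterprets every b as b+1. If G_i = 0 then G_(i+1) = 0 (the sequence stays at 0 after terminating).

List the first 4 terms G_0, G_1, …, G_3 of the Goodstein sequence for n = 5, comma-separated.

base 2: 5 = 2^2 + 1; at 3: 3^3 + 1 = 28; next = 27
base 3: 27 = 3^3; at 4: 4^4 = 256; next = 255
base 4: 255 = 3·4^3 + 3·4^2 + 3·4 + 3; at 5: 3·5^3 + 3·5^2 + 3·5 + 3 = 468; next = 467

5, 27, 255, 467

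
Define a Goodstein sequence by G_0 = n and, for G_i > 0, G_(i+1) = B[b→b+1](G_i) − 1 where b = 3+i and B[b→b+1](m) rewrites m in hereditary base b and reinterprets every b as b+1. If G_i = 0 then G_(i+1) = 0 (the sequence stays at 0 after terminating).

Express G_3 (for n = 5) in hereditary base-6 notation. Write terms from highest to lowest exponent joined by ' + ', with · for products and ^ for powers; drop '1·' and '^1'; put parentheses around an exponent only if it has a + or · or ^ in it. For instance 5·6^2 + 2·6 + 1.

step 0: 5 = 3 + 2; sub 4 for 3: 4 + 2; = 6; G_1 = 6−1 = 5
step 1: 5 = 4 + 1; sub 5 for 4: 5 + 1; = 6; G_2 = 6−1 = 5
step 2: 5 = 5; sub 6 for 5: 6; = 6; G_3 = 6−1 = 5
step 3: 5 = 5; sub 7 for 6: 5; = 5; G_4 = 5−1 = 4

5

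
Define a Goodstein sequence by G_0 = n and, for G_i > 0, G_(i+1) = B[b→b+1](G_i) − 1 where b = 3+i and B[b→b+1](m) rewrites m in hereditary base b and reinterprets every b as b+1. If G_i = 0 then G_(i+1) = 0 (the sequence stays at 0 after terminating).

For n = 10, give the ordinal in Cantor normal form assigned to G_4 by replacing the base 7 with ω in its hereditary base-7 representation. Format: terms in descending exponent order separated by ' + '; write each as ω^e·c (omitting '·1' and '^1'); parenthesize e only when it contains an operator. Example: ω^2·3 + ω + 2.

ω·4 + 2

G_0=10  [base 3] 3^2 + 1  →[3↦4]→  4^2 + 1 = 17  −1 ⇒ G_1=16
G_1=16  [base 4] 4^2  →[4↦5]→  5^2 = 25  −1 ⇒ G_2=24
G_2=24  [base 5] 4·5 + 4  →[5↦6]→  4·6 + 4 = 28  −1 ⇒ G_3=27
G_3=27  [base 6] 4·6 + 3  →[6↦7]→  4·7 + 3 = 31  −1 ⇒ G_4=30
G_4=30  [base 7] 4·7 + 2  →[7↦8]→  4·8 + 2 = 34  −1 ⇒ G_5=33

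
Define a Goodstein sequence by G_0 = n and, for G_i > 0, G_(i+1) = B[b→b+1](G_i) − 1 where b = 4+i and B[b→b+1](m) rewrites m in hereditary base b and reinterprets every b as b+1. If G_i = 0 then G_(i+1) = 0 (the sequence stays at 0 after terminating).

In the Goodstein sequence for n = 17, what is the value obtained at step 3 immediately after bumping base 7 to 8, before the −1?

44

i=0: 17 = 4^2 + 1 (b=4); 4→5: 5^2 + 1 = 26; 26−1 = 25
i=1: 25 = 5^2 (b=5); 5→6: 6^2 = 36; 36−1 = 35
i=2: 35 = 5·6 + 5 (b=6); 6→7: 5·7 + 5 = 40; 40−1 = 39
i=3: 39 = 5·7 + 4 (b=7); 7→8: 5·8 + 4 = 44; 44−1 = 43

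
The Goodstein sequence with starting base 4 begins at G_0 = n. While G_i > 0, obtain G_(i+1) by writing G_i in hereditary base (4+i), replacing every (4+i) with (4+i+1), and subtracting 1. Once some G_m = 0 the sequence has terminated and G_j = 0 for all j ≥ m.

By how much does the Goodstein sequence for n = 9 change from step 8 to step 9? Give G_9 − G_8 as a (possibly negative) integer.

step 0: 9 = 2·4 + 1; sub 5 for 4: 2·5 + 1; = 11; G_1 = 11−1 = 10
step 1: 10 = 2·5; sub 6 for 5: 2·6; = 12; G_2 = 12−1 = 11
step 2: 11 = 6 + 5; sub 7 for 6: 7 + 5; = 12; G_3 = 12−1 = 11
step 3: 11 = 7 + 4; sub 8 for 7: 8 + 4; = 12; G_4 = 12−1 = 11
step 4: 11 = 8 + 3; sub 9 for 8: 9 + 3; = 12; G_5 = 12−1 = 11
step 5: 11 = 9 + 2; sub 10 for 9: 10 + 2; = 12; G_6 = 12−1 = 11
step 6: 11 = 10 + 1; sub 11 for 10: 11 + 1; = 12; G_7 = 12−1 = 11
step 7: 11 = 11; sub 12 for 11: 12; = 12; G_8 = 12−1 = 11
step 8: 11 = 11; sub 13 for 12: 11; = 11; G_9 = 11−1 = 10

-1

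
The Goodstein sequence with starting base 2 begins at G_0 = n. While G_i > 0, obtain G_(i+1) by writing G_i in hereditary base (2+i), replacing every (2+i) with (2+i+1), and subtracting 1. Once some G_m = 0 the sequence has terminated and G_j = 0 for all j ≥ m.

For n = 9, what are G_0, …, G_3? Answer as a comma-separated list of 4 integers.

i=0: 9 = 2^(2 + 1) + 1 (b=2); 2→3: 3^(3 + 1) + 1 = 82; 82−1 = 81
i=1: 81 = 3^(3 + 1) (b=3); 3→4: 4^(4 + 1) = 1024; 1024−1 = 1023
i=2: 1023 = 3·4^4 + 3·4^3 + 3·4^2 + 3·4 + 3 (b=4); 4→5: 3·5^5 + 3·5^3 + 3·5^2 + 3·5 + 3 = 9843; 9843−1 = 9842

9, 81, 1023, 9842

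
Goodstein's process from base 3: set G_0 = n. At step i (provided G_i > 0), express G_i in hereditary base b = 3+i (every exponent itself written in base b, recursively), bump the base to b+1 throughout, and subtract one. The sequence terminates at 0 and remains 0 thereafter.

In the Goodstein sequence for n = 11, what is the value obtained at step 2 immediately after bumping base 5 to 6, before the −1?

(0) 11|_3 = 3^2 + 2 ↦ 4^2 + 2|_4 = 18 ⇒ 17
(1) 17|_4 = 4^2 + 1 ↦ 5^2 + 1|_5 = 26 ⇒ 25

36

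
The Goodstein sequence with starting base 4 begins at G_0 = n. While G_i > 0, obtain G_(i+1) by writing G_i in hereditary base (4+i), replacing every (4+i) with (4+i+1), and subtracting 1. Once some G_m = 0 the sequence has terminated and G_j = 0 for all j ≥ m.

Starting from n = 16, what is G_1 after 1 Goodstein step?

16 —HB4→ 4^2 —bump→ 5^2 = 25 —(−1)→ 24
24 —HB5→ 4·5 + 4 —bump→ 4·6 + 4 = 28 —(−1)→ 27

24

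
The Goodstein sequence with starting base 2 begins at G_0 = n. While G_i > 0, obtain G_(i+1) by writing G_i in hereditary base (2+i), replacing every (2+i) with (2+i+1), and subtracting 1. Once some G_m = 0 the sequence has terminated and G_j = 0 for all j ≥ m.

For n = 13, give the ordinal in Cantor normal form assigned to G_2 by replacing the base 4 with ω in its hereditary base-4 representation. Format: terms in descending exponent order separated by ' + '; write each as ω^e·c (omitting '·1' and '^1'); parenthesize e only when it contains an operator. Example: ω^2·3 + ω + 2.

[0] 13 ≡ 2^(2 + 1) + 2^2 + 1 (base 2). Lift 3: 109. −1: 108.
[1] 108 ≡ 3^(3 + 1) + 3^3 (base 3). Lift 4: 1280. −1: 1279.
[2] 1279 ≡ 4^(4 + 1) + 3·4^3 + 3·4^2 + 3·4 + 3 (base 4). Lift 5: 16093. −1: 16092.

ω^(ω + 1) + ω^3·3 + ω^2·3 + ω·3 + 3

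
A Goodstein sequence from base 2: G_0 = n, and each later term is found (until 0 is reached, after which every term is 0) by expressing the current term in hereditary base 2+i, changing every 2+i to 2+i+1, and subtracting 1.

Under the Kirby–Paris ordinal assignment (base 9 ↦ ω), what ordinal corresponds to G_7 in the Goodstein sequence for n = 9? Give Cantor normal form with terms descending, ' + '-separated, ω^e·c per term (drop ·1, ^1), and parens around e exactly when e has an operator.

ω^ω·3 + ω^3·3 + ω^2·3 + ω·2 + 6

step 0: 9 = 2^(2 + 1) + 1; sub 3 for 2: 3^(3 + 1) + 1; = 82; G_1 = 82−1 = 81
step 1: 81 = 3^(3 + 1); sub 4 for 3: 4^(4 + 1); = 1024; G_2 = 1024−1 = 1023
step 2: 1023 = 3·4^4 + 3·4^3 + 3·4^2 + 3·4 + 3; sub 5 for 4: 3·5^5 + 3·5^3 + 3·5^2 + 3·5 + 3; = 9843; G_3 = 9843−1 = 9842
step 3: 9842 = 3·5^5 + 3·5^3 + 3·5^2 + 3·5 + 2; sub 6 for 5: 3·6^6 + 3·6^3 + 3·6^2 + 3·6 + 2; = 140744; G_4 = 140744−1 = 140743
step 4: 140743 = 3·6^6 + 3·6^3 + 3·6^2 + 3·6 + 1; sub 7 for 6: 3·7^7 + 3·7^3 + 3·7^2 + 3·7 + 1; = 2471827; G_5 = 2471827−1 = 2471826
step 5: 2471826 = 3·7^7 + 3·7^3 + 3·7^2 + 3·7; sub 8 for 7: 3·8^8 + 3·8^3 + 3·8^2 + 3·8; = 50333400; G_6 = 50333400−1 = 50333399
step 6: 50333399 = 3·8^8 + 3·8^3 + 3·8^2 + 2·8 + 7; sub 9 for 8: 3·9^9 + 3·9^3 + 3·9^2 + 2·9 + 7; = 1162263922; G_7 = 1162263922−1 = 1162263921
step 7: 1162263921 = 3·9^9 + 3·9^3 + 3·9^2 + 2·9 + 6; sub 10 for 9: 3·10^10 + 3·10^3 + 3·10^2 + 2·10 + 6; = 30000003326; G_8 = 30000003326−1 = 30000003325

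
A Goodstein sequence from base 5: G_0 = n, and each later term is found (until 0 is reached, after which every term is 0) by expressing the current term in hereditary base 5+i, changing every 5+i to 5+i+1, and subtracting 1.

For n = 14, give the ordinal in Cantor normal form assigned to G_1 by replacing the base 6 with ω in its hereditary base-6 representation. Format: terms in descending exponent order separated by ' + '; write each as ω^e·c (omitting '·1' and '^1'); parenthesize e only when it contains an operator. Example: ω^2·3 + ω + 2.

14 —HB5→ 2·5 + 4 —bump→ 2·6 + 4 = 16 —(−1)→ 15
15 —HB6→ 2·6 + 3 —bump→ 2·7 + 3 = 17 —(−1)→ 16

ω·2 + 3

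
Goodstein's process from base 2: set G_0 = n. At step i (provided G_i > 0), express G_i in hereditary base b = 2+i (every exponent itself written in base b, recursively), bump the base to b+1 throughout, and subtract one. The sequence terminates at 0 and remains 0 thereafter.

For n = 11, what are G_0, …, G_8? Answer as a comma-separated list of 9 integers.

11 —HB2→ 2^(2 + 1) + 2 + 1 —bump→ 3^(3 + 1) + 3 + 1 = 85 —(−1)→ 84
84 —HB3→ 3^(3 + 1) + 3 —bump→ 4^(4 + 1) + 4 = 1028 —(−1)→ 1027
1027 —HB4→ 4^(4 + 1) + 3 —bump→ 5^(5 + 1) + 3 = 15628 —(−1)→ 15627
15627 —HB5→ 5^(5 + 1) + 2 —bump→ 6^(6 + 1) + 2 = 279938 —(−1)→ 279937
279937 —HB6→ 6^(6 + 1) + 1 —bump→ 7^(7 + 1) + 1 = 5764802 —(−1)→ 5764801
5764801 —HB7→ 7^(7 + 1) —bump→ 8^(8 + 1) = 134217728 —(−1)→ 134217727
134217727 —HB8→ 7·8^8 + 7·8^7 + 7·8^6 + 7·8^5 + 7·8^4 + 7·8^3 + 7·8^2 + 7·8 + 7 —bump→ 7·9^9 + 7·9^7 + 7·9^6 + 7·9^5 + 7·9^4 + 7·9^3 + 7·9^2 + 7·9 + 7 = 2749609303 —(−1)→ 2749609302
2749609302 —HB9→ 7·9^9 + 7·9^7 + 7·9^6 + 7·9^5 + 7·9^4 + 7·9^3 + 7·9^2 + 7·9 + 6 —bump→ 7·10^10 + 7·10^7 + 7·10^6 + 7·10^5 + 7·10^4 + 7·10^3 + 7·10^2 + 7·10 + 6 = 70077777776 —(−1)→ 70077777775

11, 84, 1027, 15627, 279937, 5764801, 134217727, 2749609302, 70077777775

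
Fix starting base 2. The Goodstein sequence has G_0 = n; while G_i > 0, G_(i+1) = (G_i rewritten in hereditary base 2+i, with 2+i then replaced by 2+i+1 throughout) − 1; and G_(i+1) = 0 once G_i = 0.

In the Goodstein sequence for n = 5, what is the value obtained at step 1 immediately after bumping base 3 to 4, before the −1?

G_0 = 5. HB_2(5) = 2^2 + 1. Bump = 28. G_1 = 27.
G_1 = 27. HB_3(27) = 3^3. Bump = 256. G_2 = 255.

256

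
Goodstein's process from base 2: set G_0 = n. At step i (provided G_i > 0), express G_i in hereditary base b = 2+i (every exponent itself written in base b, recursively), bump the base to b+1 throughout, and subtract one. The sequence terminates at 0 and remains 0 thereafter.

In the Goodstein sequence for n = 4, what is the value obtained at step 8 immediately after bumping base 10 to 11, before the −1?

254

i=0: 4 = 2^2 (b=2); 2→3: 3^3 = 27; 27−1 = 26
i=1: 26 = 2·3^2 + 2·3 + 2 (b=3); 3→4: 2·4^2 + 2·4 + 2 = 42; 42−1 = 41
i=2: 41 = 2·4^2 + 2·4 + 1 (b=4); 4→5: 2·5^2 + 2·5 + 1 = 61; 61−1 = 60
i=3: 60 = 2·5^2 + 2·5 (b=5); 5→6: 2·6^2 + 2·6 = 84; 84−1 = 83
i=4: 83 = 2·6^2 + 6 + 5 (b=6); 6→7: 2·7^2 + 7 + 5 = 110; 110−1 = 109
i=5: 109 = 2·7^2 + 7 + 4 (b=7); 7→8: 2·8^2 + 8 + 4 = 140; 140−1 = 139
i=6: 139 = 2·8^2 + 8 + 3 (b=8); 8→9: 2·9^2 + 9 + 3 = 174; 174−1 = 173
i=7: 173 = 2·9^2 + 9 + 2 (b=9); 9→10: 2·10^2 + 10 + 2 = 212; 212−1 = 211
i=8: 211 = 2·10^2 + 10 + 1 (b=10); 10→11: 2·11^2 + 11 + 1 = 254; 254−1 = 253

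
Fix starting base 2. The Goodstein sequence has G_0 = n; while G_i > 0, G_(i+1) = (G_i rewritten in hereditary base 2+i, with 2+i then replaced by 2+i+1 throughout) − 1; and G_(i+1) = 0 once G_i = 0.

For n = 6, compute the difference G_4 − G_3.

43530

G_0 = 6. HB_2(6) = 2^2 + 2. Bump = 30. G_1 = 29.
G_1 = 29. HB_3(29) = 3^3 + 2. Bump = 258. G_2 = 257.
G_2 = 257. HB_4(257) = 4^4 + 1. Bump = 3126. G_3 = 3125.
G_3 = 3125. HB_5(3125) = 5^5. Bump = 46656. G_4 = 46655.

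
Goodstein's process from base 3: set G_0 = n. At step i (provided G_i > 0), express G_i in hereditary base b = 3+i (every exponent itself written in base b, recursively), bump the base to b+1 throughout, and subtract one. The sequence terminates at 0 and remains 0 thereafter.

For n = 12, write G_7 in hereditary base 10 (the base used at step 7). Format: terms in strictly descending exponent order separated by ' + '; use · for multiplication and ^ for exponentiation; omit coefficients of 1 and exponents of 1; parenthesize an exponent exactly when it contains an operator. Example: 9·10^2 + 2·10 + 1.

7·10 + 5

G_0 = 12. HB_3(12) = 3^2 + 3. Bump = 20. G_1 = 19.
G_1 = 19. HB_4(19) = 4^2 + 3. Bump = 28. G_2 = 27.
G_2 = 27. HB_5(27) = 5^2 + 2. Bump = 38. G_3 = 37.
G_3 = 37. HB_6(37) = 6^2 + 1. Bump = 50. G_4 = 49.
G_4 = 49. HB_7(49) = 7^2. Bump = 64. G_5 = 63.
G_5 = 63. HB_8(63) = 7·8 + 7. Bump = 70. G_6 = 69.
G_6 = 69. HB_9(69) = 7·9 + 6. Bump = 76. G_7 = 75.
G_7 = 75. HB_10(75) = 7·10 + 5. Bump = 82. G_8 = 81.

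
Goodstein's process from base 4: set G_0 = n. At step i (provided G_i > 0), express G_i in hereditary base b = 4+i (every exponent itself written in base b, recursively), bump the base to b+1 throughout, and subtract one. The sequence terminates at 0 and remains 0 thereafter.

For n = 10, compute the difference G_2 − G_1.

10 —HB4→ 2·4 + 2 —bump→ 2·5 + 2 = 12 —(−1)→ 11
11 —HB5→ 2·5 + 1 —bump→ 2·6 + 1 = 13 —(−1)→ 12

1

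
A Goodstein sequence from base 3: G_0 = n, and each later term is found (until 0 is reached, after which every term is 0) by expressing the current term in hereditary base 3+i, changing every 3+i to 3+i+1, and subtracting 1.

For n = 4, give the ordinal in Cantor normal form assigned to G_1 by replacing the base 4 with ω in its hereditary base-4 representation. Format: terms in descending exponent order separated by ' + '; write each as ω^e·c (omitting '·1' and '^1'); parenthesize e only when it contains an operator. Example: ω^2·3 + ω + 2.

ω

G_0=4  [base 3] 3 + 1  →[3↦4]→  4 + 1 = 5  −1 ⇒ G_1=4
G_1=4  [base 4] 4  →[4↦5]→  5 = 5  −1 ⇒ G_2=4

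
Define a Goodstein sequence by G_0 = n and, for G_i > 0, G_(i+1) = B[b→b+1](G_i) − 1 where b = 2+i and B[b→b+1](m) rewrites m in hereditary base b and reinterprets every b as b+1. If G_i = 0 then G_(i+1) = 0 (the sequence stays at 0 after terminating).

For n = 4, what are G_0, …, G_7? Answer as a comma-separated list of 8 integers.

(0) 4|_2 = 2^2 ↦ 3^3|_3 = 27 ⇒ 26
(1) 26|_3 = 2·3^2 + 2·3 + 2 ↦ 2·4^2 + 2·4 + 2|_4 = 42 ⇒ 41
(2) 41|_4 = 2·4^2 + 2·4 + 1 ↦ 2·5^2 + 2·5 + 1|_5 = 61 ⇒ 60
(3) 60|_5 = 2·5^2 + 2·5 ↦ 2·6^2 + 2·6|_6 = 84 ⇒ 83
(4) 83|_6 = 2·6^2 + 6 + 5 ↦ 2·7^2 + 7 + 5|_7 = 110 ⇒ 109
(5) 109|_7 = 2·7^2 + 7 + 4 ↦ 2·8^2 + 8 + 4|_8 = 140 ⇒ 139
(6) 139|_8 = 2·8^2 + 8 + 3 ↦ 2·9^2 + 9 + 3|_9 = 174 ⇒ 173

4, 26, 41, 60, 83, 109, 139, 173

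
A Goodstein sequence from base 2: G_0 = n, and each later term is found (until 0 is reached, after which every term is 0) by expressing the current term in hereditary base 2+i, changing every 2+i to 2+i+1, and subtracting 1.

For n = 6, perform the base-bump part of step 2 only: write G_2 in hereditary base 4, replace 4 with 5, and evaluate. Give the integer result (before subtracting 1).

6 —HB2→ 2^2 + 2 —bump→ 3^3 + 3 = 30 —(−1)→ 29
29 —HB3→ 3^3 + 2 —bump→ 4^4 + 2 = 258 —(−1)→ 257

3126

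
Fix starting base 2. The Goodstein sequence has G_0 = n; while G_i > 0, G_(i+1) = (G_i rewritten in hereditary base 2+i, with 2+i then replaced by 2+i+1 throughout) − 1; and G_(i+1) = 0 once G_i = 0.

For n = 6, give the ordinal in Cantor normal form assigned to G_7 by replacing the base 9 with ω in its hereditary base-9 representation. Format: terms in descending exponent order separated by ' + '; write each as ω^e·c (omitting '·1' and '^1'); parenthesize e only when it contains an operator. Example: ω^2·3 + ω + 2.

6 —HB2→ 2^2 + 2 —bump→ 3^3 + 3 = 30 —(−1)→ 29
29 —HB3→ 3^3 + 2 —bump→ 4^4 + 2 = 258 —(−1)→ 257
257 —HB4→ 4^4 + 1 —bump→ 5^5 + 1 = 3126 —(−1)→ 3125
3125 —HB5→ 5^5 —bump→ 6^6 = 46656 —(−1)→ 46655
46655 —HB6→ 5·6^5 + 5·6^4 + 5·6^3 + 5·6^2 + 5·6 + 5 —bump→ 5·7^5 + 5·7^4 + 5·7^3 + 5·7^2 + 5·7 + 5 = 98040 —(−1)→ 98039
98039 —HB7→ 5·7^5 + 5·7^4 + 5·7^3 + 5·7^2 + 5·7 + 4 —bump→ 5·8^5 + 5·8^4 + 5·8^3 + 5·8^2 + 5·8 + 4 = 187244 —(−1)→ 187243
187243 —HB8→ 5·8^5 + 5·8^4 + 5·8^3 + 5·8^2 + 5·8 + 3 —bump→ 5·9^5 + 5·9^4 + 5·9^3 + 5·9^2 + 5·9 + 3 = 332148 —(−1)→ 332147
332147 —HB9→ 5·9^5 + 5·9^4 + 5·9^3 + 5·9^2 + 5·9 + 2 —bump→ 5·10^5 + 5·10^4 + 5·10^3 + 5·10^2 + 5·10 + 2 = 555552 —(−1)→ 555551

ω^5·5 + ω^4·5 + ω^3·5 + ω^2·5 + ω·5 + 2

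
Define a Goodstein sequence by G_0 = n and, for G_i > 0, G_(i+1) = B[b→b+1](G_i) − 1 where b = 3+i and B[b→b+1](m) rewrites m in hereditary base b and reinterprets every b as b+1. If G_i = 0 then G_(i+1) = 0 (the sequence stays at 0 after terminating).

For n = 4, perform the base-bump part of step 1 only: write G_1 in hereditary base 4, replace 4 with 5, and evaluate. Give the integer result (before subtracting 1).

5

4 —HB3→ 3 + 1 —bump→ 4 + 1 = 5 —(−1)→ 4
4 —HB4→ 4 —bump→ 5 = 5 —(−1)→ 4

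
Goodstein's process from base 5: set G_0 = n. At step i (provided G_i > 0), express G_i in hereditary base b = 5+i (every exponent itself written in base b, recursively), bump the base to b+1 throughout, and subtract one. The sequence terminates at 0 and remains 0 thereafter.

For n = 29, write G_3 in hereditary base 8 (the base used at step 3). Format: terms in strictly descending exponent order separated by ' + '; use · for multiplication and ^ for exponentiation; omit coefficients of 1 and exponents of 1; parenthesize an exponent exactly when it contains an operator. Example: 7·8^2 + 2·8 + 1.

8^2 + 1

G_0 = 29. HB_5(29) = 5^2 + 4. Bump = 40. G_1 = 39.
G_1 = 39. HB_6(39) = 6^2 + 3. Bump = 52. G_2 = 51.
G_2 = 51. HB_7(51) = 7^2 + 2. Bump = 66. G_3 = 65.
G_3 = 65. HB_8(65) = 8^2 + 1. Bump = 82. G_4 = 81.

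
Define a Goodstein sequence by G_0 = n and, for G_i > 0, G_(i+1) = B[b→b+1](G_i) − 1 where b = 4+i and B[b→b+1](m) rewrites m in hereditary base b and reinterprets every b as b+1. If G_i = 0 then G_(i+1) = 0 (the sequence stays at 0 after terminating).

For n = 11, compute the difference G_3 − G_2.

1

i=0: 11 = 2·4 + 3 (b=4); 4→5: 2·5 + 3 = 13; 13−1 = 12
i=1: 12 = 2·5 + 2 (b=5); 5→6: 2·6 + 2 = 14; 14−1 = 13
i=2: 13 = 2·6 + 1 (b=6); 6→7: 2·7 + 1 = 15; 15−1 = 14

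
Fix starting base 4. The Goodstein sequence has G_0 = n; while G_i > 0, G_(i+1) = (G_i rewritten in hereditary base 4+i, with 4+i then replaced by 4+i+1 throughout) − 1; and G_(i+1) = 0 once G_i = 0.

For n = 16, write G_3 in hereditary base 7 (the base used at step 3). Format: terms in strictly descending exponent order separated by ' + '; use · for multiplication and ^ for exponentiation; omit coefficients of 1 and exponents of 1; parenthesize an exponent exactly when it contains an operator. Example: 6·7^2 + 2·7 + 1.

4·7 + 2

[0] 16 ≡ 4^2 (base 4). Lift 5: 25. −1: 24.
[1] 24 ≡ 4·5 + 4 (base 5). Lift 6: 28. −1: 27.
[2] 27 ≡ 4·6 + 3 (base 6). Lift 7: 31. −1: 30.
[3] 30 ≡ 4·7 + 2 (base 7). Lift 8: 34. −1: 33.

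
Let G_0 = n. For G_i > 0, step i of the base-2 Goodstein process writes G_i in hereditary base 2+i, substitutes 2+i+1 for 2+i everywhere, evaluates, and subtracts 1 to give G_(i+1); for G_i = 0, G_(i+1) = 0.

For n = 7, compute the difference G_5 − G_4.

G_0=7  [base 2] 2^2 + 2 + 1  →[2↦3]→  3^3 + 3 + 1 = 31  −1 ⇒ G_1=30
G_1=30  [base 3] 3^3 + 3  →[3↦4]→  4^4 + 4 = 260  −1 ⇒ G_2=259
G_2=259  [base 4] 4^4 + 3  →[4↦5]→  5^5 + 3 = 3128  −1 ⇒ G_3=3127
G_3=3127  [base 5] 5^5 + 2  →[5↦6]→  6^6 + 2 = 46658  −1 ⇒ G_4=46657
G_4=46657  [base 6] 6^6 + 1  →[6↦7]→  7^7 + 1 = 823544  −1 ⇒ G_5=823543

776886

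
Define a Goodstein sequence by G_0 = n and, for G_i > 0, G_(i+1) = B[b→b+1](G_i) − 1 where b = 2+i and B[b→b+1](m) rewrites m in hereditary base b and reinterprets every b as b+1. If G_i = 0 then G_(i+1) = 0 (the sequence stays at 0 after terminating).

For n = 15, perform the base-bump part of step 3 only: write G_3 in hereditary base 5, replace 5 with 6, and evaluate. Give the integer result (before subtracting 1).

step 0: 15 = 2^(2 + 1) + 2^2 + 2 + 1; sub 3 for 2: 3^(3 + 1) + 3^3 + 3 + 1; = 112; G_1 = 112−1 = 111
step 1: 111 = 3^(3 + 1) + 3^3 + 3; sub 4 for 3: 4^(4 + 1) + 4^4 + 4; = 1284; G_2 = 1284−1 = 1283
step 2: 1283 = 4^(4 + 1) + 4^4 + 3; sub 5 for 4: 5^(5 + 1) + 5^5 + 3; = 18753; G_3 = 18753−1 = 18752
step 3: 18752 = 5^(5 + 1) + 5^5 + 2; sub 6 for 5: 6^(6 + 1) + 6^6 + 2; = 326594; G_4 = 326594−1 = 326593

326594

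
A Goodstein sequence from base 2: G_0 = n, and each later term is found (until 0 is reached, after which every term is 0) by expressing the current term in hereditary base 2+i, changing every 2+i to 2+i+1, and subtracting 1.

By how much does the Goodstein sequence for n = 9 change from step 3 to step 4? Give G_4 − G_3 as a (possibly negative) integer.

G_0 = 9. HB_2(9) = 2^(2 + 1) + 1. Bump = 82. G_1 = 81.
G_1 = 81. HB_3(81) = 3^(3 + 1). Bump = 1024. G_2 = 1023.
G_2 = 1023. HB_4(1023) = 3·4^4 + 3·4^3 + 3·4^2 + 3·4 + 3. Bump = 9843. G_3 = 9842.
G_3 = 9842. HB_5(9842) = 3·5^5 + 3·5^3 + 3·5^2 + 3·5 + 2. Bump = 140744. G_4 = 140743.

130901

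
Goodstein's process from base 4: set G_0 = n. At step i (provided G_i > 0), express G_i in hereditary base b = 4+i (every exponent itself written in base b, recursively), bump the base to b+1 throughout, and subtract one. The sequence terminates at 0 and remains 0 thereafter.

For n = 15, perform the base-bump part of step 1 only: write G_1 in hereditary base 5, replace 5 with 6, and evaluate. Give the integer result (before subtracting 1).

20

G_0 = 15. HB_4(15) = 3·4 + 3. Bump = 18. G_1 = 17.
G_1 = 17. HB_5(17) = 3·5 + 2. Bump = 20. G_2 = 19.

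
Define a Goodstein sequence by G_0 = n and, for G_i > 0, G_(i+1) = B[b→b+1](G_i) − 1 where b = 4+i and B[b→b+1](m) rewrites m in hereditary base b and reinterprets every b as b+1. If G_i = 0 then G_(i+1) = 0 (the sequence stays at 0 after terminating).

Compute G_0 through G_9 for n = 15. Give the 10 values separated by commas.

15, 17, 19, 21, 23, 24, 25, 26, 27, 28

base 4: 15 = 3·4 + 3; at 5: 3·5 + 3 = 18; next = 17
base 5: 17 = 3·5 + 2; at 6: 3·6 + 2 = 20; next = 19
base 6: 19 = 3·6 + 1; at 7: 3·7 + 1 = 22; next = 21
base 7: 21 = 3·7; at 8: 3·8 = 24; next = 23
base 8: 23 = 2·8 + 7; at 9: 2·9 + 7 = 25; next = 24
base 9: 24 = 2·9 + 6; at 10: 2·10 + 6 = 26; next = 25
base 10: 25 = 2·10 + 5; at 11: 2·11 + 5 = 27; next = 26
base 11: 26 = 2·11 + 4; at 12: 2·12 + 4 = 28; next = 27
base 12: 27 = 2·12 + 3; at 13: 2·13 + 3 = 29; next = 28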